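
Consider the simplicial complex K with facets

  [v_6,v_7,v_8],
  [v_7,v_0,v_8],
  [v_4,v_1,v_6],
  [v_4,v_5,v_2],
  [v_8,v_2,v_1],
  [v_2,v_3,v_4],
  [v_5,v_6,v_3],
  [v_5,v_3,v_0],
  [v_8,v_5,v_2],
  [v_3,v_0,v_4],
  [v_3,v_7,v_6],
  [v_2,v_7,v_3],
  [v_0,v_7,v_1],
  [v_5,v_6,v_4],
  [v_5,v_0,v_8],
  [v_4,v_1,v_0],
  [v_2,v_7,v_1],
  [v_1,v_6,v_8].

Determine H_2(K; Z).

H_2 = 0.

Order the vertices as v_0 < v_1 < v_2 < v_3 < v_4 < v_5 < v_6 < v_7 < v_8. Listing each simplex with vertices in this order, K has dimension 2 with simplices:

  0-simplices (9): [v_0], [v_1], [v_2], [v_3], [v_4], [v_5], [v_6], [v_7], [v_8]
  1-simplices (27): (27 of them)
  2-simplices (18): (18 of them)

so the chain groups are C_0 ≅ Z^9, C_1 ≅ Z^27, C_2 ≅ Z^18.

∂_1: C_1 → C_0 sends each edge [p,q] (with p < q) to q − p.
This gives a 9×27 integer matrix of rank 8; reducing to Smith normal form yields diagonal entries (1,1,1,1,1,1,1,1).

∂_2: C_2 → C_1 maps a triangle to the signed sum of its edges. For instance
  ∂[v_0,v_3,v_5] = [v_3,v_5] − [v_0,v_5] + [v_0,v_3],
  ∂[v_0,v_7,v_8] = [v_7,v_8] − [v_0,v_8] + [v_0,v_7].
This gives a 27×18 integer matrix of rank 18; reducing to Smith normal form yields diagonal entries (1,1,1,1,1,1,1,1,1,1,1,1,1,1,1,1,1,2).

Computing H_k = (kernel of ∂_k) / (image of ∂_{k+1}):

  H_2: rank ker ∂_2 − rank ∂_3 = (18 − 18) − 0 = 0, and there is no ∂_3, so H_2 ≅ 0.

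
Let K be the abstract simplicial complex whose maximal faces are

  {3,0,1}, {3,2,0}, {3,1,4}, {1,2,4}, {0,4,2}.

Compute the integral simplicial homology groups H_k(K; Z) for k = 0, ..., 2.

Fix the vertex order 0 < 1 < 2 < 3 < 4 and write every simplex with vertices in increasing order. Then dim K = 2 and the simplices of K are:

  0-simplices (5): [0], [1], [2], [3], [4]
  1-simplices (10): [0,1], [0,2], [0,3], [0,4], [1,2], [1,3], [1,4], [2,3], [2,4], [3,4]
  2-simplices (5): [0,1,3], [0,2,3], [0,2,4], [1,2,4], [1,3,4]

giving chain groups C_0 ≅ Z^5, C_1 ≅ Z^10, C_2 ≅ Z^5.

Boundary ∂_1: C_1 → C_0 maps an edge to its endpoints' difference, ∂[p,q] = q − p.
The 5×10 boundary matrix has rank 4 and Smith normal form diag(1,1,1,1).

The boundary map ∂_2: C_2 → C_1 acts by ∂[p,q,r] = [q,r] − [p,r] + [p,q]. For instance
  ∂[1,2,4] = [2,4] − [1,4] + [1,2],
  ∂[1,3,4] = [3,4] − [1,4] + [1,3].
This gives a 10×5 integer matrix of rank 5; reducing to Smith normal form yields diagonal entries (1,1,1,1,1).

From H_k ≅ ker(∂_k) / im(∂_{k+1}) we obtain:

  H_0: rank C_0 − rank ∂_1 = 5 − 4 = 1, and the invariant factors of ∂_1 are all 1, so H_0 ≅ Z.
  H_1: rank ker ∂_1 − rank ∂_2 = (10 − 4) − 5 = 1, and the invariant factors of ∂_2 are all 1, so H_1 ≅ Z.
  H_2: rank ker ∂_2 − rank ∂_3 = (5 − 5) − 0 = 0, and there is no ∂_3, so H_2 ≅ 0.

As a check, the Euler characteristic is 5 − 10 + 5 = 0, which agrees with 1 − 1 + 0 = 0.

H_0 = Z,  H_1 = Z,  H_2 = 0.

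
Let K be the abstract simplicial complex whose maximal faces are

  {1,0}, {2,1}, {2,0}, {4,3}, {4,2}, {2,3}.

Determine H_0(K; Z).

H_0 = Z.

We work with the vertex ordering 0 < 1 < 2 < 3 < 4. The simplices of K, each written with vertices in increasing order, are:

  0-simplices (5): [0], [1], [2], [3], [4]
  1-simplices (6): [0,1], [0,2], [1,2], [2,3], [2,4], [3,4]

Hence C_0 ≅ Z^5, C_1 ≅ Z^6.

The boundary map ∂_1: C_1 → C_0 maps an edge to its endpoints' difference, ∂[p,q] = q − p.
The 5×6 boundary matrix has rank 4 and Smith normal form diag(1,1,1,1).

Computing H_k = (kernel of ∂_k) / (image of ∂_{k+1}):

  H_0: rank C_0 − rank ∂_1 = 5 − 4 = 1, and the invariant factors of ∂_1 are all 1, so H_0 ≅ Z.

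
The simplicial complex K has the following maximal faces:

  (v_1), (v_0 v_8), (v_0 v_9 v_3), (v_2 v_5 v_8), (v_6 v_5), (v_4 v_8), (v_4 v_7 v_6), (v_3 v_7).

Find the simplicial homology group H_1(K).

H_1 = Z^2.

K has 10 vertices, 13 edges, 3 triangles.
rank ∂_1 = 8, rank ∂_2 = 3 ⇒ b_1 = 13 − 8 − 3 = 2; all invariant factors of ∂_2 are 1 so no torsion. So H_1 ≅ Z^2.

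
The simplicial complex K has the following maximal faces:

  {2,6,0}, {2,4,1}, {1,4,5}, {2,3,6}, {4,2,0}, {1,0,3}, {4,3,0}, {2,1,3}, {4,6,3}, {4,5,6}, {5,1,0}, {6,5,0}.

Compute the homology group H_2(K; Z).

Take the total order 0 < 1 < 2 < 3 < 4 < 5 < 6 on the vertex set. Then K (dimension 2) consists of the simplices:

  0-simplices (7): [0], [1], [2], [3], [4], [5], [6]
  1-simplices (18): [0,1], [0,2], [0,3], [0,4], [0,5], [0,6], [1,2], [1,3], [1,4], [1,5], [2,3], [2,4], [2,6], [3,4], [3,6], [4,5], [4,6], [5,6]
  2-simplices (12): [0,1,3], [0,1,5], [0,2,4], [0,2,6], [0,3,4], [0,5,6], [1,2,3], [1,2,4], [1,4,5], [2,3,6], [3,4,6], [4,5,6]

Hence C_0 ≅ Z^7, C_1 ≅ Z^18, C_2 ≅ Z^12.

∂_1: C_1 → C_0 is given by ∂[p,q] = [q] − [p]. For instance
  ∂[5,6] = [6] − [5].
The resulting 7×18 matrix has rank 6, and its Smith normal form has invariant factors (1,1,1,1,1,1).

The boundary map ∂_2: C_2 → C_1 acts by ∂[p,q,r] = [q,r] − [p,r] + [p,q]. For instance
  ∂[4,5,6] = [5,6] − [4,6] + [4,5],
  ∂[0,2,4] = [2,4] − [0,4] + [0,2].
The resulting 18×12 matrix has rank 12, and its Smith normal form has invariant factors (1,1,1,1,1,1,1,1,1,1,1,2).

Reading off H_k = ker ∂_k / im ∂_{k+1}:

  H_2: rank ker ∂_2 − rank ∂_3 = (12 − 12) − 0 = 0, and there is no ∂_3, so H_2 = 0.

H_2 = 0.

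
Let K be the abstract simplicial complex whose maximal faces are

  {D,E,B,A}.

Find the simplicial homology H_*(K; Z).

Take the total order A < B < D < E on the vertex set. Then K (dimension 3) consists of the simplices:

  0-simplices (4): A, B, D, E
  1-simplices (6): AB, AD, AE, BD, BE, DE
  2-simplices (4): ABD, ABE, ADE, BDE
  3-simplices (1): ABDE

Hence C_0 ≅ Z^4, C_1 ≅ Z^6, C_2 ≅ Z^4, C_3 ≅ Z^1.

∂_1: C_1 → C_0 is given by ∂[p,q] = [q] − [p]. For instance
  ∂AE = E − A.
The resulting 4×6 matrix has rank 3, and its Smith normal form has invariant factors (1,1,1).

Boundary ∂_2: C_2 → C_1 acts by ∂[p,q,r] = [q,r] − [p,r] + [p,q]. For instance
  ∂ABE = BE − AE + AB,
  ∂ABD = BD − AD + AB.
The resulting 6×4 matrix has rank 3, and its Smith normal form has invariant factors (1,1,1).

∂_3: C_3 → C_2 sends each 3-simplex σ to the alternating sum Σ_i (−1)^i (σ with its i-th vertex removed). For instance
  ∂ABDE = BDE − ADE + ABE − ABD.
The 4×1 boundary matrix has rank 1 and Smith normal form diag(1).

Computing H_k = (kernel of ∂_k) / (image of ∂_{k+1}):

  H_0: rank C_0 − rank ∂_1 = 4 − 3 = 1, and the invariant factors of ∂_1 are all 1, so H_0 = Z.
  H_1: rank ker ∂_1 − rank ∂_2 = (6 − 3) − 3 = 0, and the invariant factors of ∂_2 are all 1, so H_1 = 0.
  H_2: rank ker ∂_2 − rank ∂_3 = (4 − 3) − 1 = 0, and the invariant factors of ∂_3 are all 1, so H_2 = 0.
  H_3: rank ker ∂_3 − rank ∂_4 = (1 − 1) − 0 = 0, and there is no ∂_4, so H_3 = 0.

H_0 = Z,  H_1 = 0,  H_2 = 0,  H_3 = 0.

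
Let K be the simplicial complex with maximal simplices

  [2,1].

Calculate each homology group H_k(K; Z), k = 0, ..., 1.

H_0 ≅ Z,  H_1 = 0.

We work with the vertex ordering 1 < 2. The simplices of K, each written with vertices in increasing order, are:

  0-simplices (2): [1], [2]
  1-simplices (1): [1,2]

giving chain groups C_0 ≅ Z^2, C_1 ≅ Z^1.

Boundary ∂_1: C_1 → C_0 is given by ∂[p,q] = [q] − [p].
The resulting 2×1 matrix has rank 1, and its Smith normal form has invariant factors (1).

Now H_k = ker ∂_k / im ∂_{k+1}, so:

  H_0: rank C_0 − rank ∂_1 = 2 − 1 = 1, and the invariant factors of ∂_1 are all 1, so H_0 ≅ Z.
  H_1: rank ker ∂_1 − rank ∂_2 = (1 − 1) − 0 = 0, and there is no ∂_2, so H_1 ≅ 0.

As a check, the Euler characteristic is 2 − 1 = 1, which agrees with 1 − 0 = 1.
(K is a triangulation of the 1-simplex.)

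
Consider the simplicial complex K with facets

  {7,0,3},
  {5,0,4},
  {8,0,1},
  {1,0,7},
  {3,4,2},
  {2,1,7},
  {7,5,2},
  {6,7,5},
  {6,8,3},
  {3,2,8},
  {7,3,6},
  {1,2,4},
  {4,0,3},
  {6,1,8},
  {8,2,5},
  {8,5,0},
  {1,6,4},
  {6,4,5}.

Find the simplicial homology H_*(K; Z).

Fix the vertex order 0 < 1 < 2 < 3 < 4 < 5 < 6 < 7 < 8 and write every simplex with vertices in increasing order. Then dim K = 2 and the simplices of K are:

  0-simplices (9): [0], [1], [2], [3], [4], [5], [6], [7], [8]
  1-simplices (27): (27 of them)
  2-simplices (18): [0,1,7], [0,1,8], [0,3,4], [0,3,7], [0,4,5], [0,5,8], [1,2,4], [1,2,7], [1,4,6], [1,6,8], [2,3,4], [2,3,8], [2,5,7], [2,5,8], [3,6,7], [3,6,8], [4,5,6], [5,6,7]

so the chain groups are C_0 ≅ Z^9, C_1 ≅ Z^27, C_2 ≅ Z^18.

∂_1: C_1 → C_0 maps an edge to its endpoints' difference, ∂[p,q] = q − p. For instance
  ∂[2,3] = [3] − [2].
As a 9×27 matrix over Z this has rank 8, with invariant factors (1,1,1,1,1,1,1,1).

Boundary ∂_2: C_2 → C_1 maps a triangle to the signed sum of its edges. For instance
  ∂[0,3,7] = [3,7] − [0,7] + [0,3],
  ∂[2,5,8] = [5,8] − [2,8] + [2,5].
This gives a 27×18 integer matrix of rank 17; reducing to Smith normal form yields diagonal entries (1,1,1,1,1,1,1,1,1,1,1,1,1,1,1,1,1).

Now H_k = ker ∂_k / im ∂_{k+1}, so:

  H_0: rank C_0 − rank ∂_1 = 9 − 8 = 1, and the invariant factors of ∂_1 are all 1, so H_0 = Z.
  H_1: rank ker ∂_1 − rank ∂_2 = (27 − 8) − 17 = 2, and the invariant factors of ∂_2 are all 1, so H_1 = Z^2.
  H_2: rank ker ∂_2 − rank ∂_3 = (18 − 17) − 0 = 1, and there is no ∂_3, so H_2 = Z.

(K is a triangulation of the torus T^2.)

H_0 = Z,  H_1 = Z^2,  H_2 = Z.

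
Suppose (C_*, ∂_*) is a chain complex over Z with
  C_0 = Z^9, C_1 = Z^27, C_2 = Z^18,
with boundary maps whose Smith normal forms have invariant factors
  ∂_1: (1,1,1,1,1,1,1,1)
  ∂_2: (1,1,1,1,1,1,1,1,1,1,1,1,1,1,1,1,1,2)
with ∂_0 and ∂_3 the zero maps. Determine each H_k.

H_0: b_0 = 9 − 0 − 8 = 1; torsion from ∂_1 factors > 1: none. So H_0 ≅ Z.
H_1: b_1 = 27 − 8 − 18 = 1; torsion from ∂_2 factors > 1: [2]. So H_1 ≅ Z ⊕ Z_2.
H_2: b_2 = 18 − 18 − 0 = 0; torsion from ∂_3 factors > 1: none. So H_2 ≅ 0.

H_0 ≅ Z,  H_1 ≅ Z ⊕ Z_2,  H_2 = 0.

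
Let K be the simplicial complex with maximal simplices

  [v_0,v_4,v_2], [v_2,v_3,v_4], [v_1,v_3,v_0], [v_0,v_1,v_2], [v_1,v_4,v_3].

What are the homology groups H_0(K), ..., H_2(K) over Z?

H_0 ≅ Z,  H_1 ≅ Z,  H_2 = 0.

We work with the vertex ordering v_0 < v_1 < v_2 < v_3 < v_4. The simplices of K, each written with vertices in increasing order, are:

  0-simplices (5): [v_0], [v_1], [v_2], [v_3], [v_4]
  1-simplices (10): [v_0,v_1], [v_0,v_2], [v_0,v_3], [v_0,v_4], [v_1,v_2], [v_1,v_3], [v_1,v_4], [v_2,v_3], [v_2,v_4], [v_3,v_4]
  2-simplices (5): [v_0,v_1,v_2], [v_0,v_1,v_3], [v_0,v_2,v_4], [v_1,v_3,v_4], [v_2,v_3,v_4]

giving chain groups C_0 ≅ Z^5, C_1 ≅ Z^10, C_2 ≅ Z^5.

∂_1: C_1 → C_0 is given by ∂[p,q] = [q] − [p]. For instance
  ∂[v_1,v_3] = [v_3] − [v_1].
As a 5×10 matrix over Z this has rank 4, with invariant factors (1,1,1,1).

∂_2: C_2 → C_1 sends each 2-simplex [p,q,r] to [q,r] − [p,r] + [p,q]. For instance
  ∂[v_1,v_3,v_4] = [v_3,v_4] − [v_1,v_4] + [v_1,v_3],
  ∂[v_0,v_2,v_4] = [v_2,v_4] − [v_0,v_4] + [v_0,v_2].
The resulting 10×5 matrix has rank 5, and its Smith normal form has invariant factors (1,1,1,1,1).

Now H_k = ker ∂_k / im ∂_{k+1}, so:

  H_0: rank C_0 − rank ∂_1 = 5 − 4 = 1, and the invariant factors of ∂_1 are all 1, so H_0 = Z.
  H_1: rank ker ∂_1 − rank ∂_2 = (10 − 4) − 5 = 1, and the invariant factors of ∂_2 are all 1, so H_1 = Z.
  H_2: rank ker ∂_2 − rank ∂_3 = (5 − 5) − 0 = 0, and there is no ∂_3, so H_2 = 0.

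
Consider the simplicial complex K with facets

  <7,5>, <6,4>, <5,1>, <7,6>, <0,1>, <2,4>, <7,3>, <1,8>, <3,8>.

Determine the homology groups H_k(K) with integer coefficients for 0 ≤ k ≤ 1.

H_0 = Z,  H_1 = Z.

We work with the vertex ordering 0 < 1 < 2 < 3 < 4 < 5 < 6 < 7 < 8. The simplices of K, each written with vertices in increasing order, are:

  0-simplices (9): [0], [1], [2], [3], [4], [5], [6], [7], [8]
  1-simplices (9): [0,1], [1,5], [1,8], [2,4], [3,7], [3,8], [4,6], [5,7], [6,7]

giving chain groups C_0 ≅ Z^9, C_1 ≅ Z^9.

Boundary ∂_1: C_1 → C_0 sends each edge [p,q] (with p < q) to q − p. For instance
  ∂[6,7] = [7] − [6].
As a 9×9 matrix over Z this has rank 8, with invariant factors (1,1,1,1,1,1,1,1).

Computing H_k = (kernel of ∂_k) / (image of ∂_{k+1}):

  H_0: rank C_0 − rank ∂_1 = 9 − 8 = 1, and the invariant factors of ∂_1 are all 1, so H_0 = Z.
  H_1: rank ker ∂_1 − rank ∂_2 = (9 − 8) − 0 = 1, and there is no ∂_2, so H_1 = Z.

As a check, the Euler characteristic is 9 − 9 = 0, which agrees with 1 − 1 = 0.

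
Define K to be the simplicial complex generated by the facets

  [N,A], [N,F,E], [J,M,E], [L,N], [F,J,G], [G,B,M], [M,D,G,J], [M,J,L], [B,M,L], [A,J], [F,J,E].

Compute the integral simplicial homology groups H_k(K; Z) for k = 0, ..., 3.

Fix the vertex order A < B < D < E < F < G < J < L < M < N and write every simplex with vertices in increasing order. Then dim K = 3 and the simplices of K are:

  0-simplices (10): A, B, D, E, F, G, J, L, M, N
  1-simplices (21): AJ, AN, BG, BL, BM, DG, DJ, DM, EF, EJ, EM, EN, FG, FJ, FN, GJ, GM, JL, JM, LM, LN
  2-simplices (11): BGM, BLM, DGJ, DGM, DJM, EFJ, EFN, EJM, FGJ, GJM, JLM
  3-simplices (1): DGJM

giving chain groups C_0 ≅ Z^10, C_1 ≅ Z^21, C_2 ≅ Z^11, C_3 ≅ Z^1.

The boundary map ∂_1: C_1 → C_0 is given by ∂[p,q] = [q] − [p].
The resulting 10×21 matrix has rank 9, and its Smith normal form has invariant factors (1,1,1,1,1,1,1,1,1).

The boundary map ∂_2: C_2 → C_1 sends each 2-simplex [p,q,r] to [q,r] − [p,r] + [p,q]. For instance
  ∂BGM = GM − BM + BG,
  ∂DGM = GM − DM + DG.
This gives a 21×11 integer matrix of rank 10; reducing to Smith normal form yields diagonal entries (1,1,1,1,1,1,1,1,1,1).

∂_3: C_3 → C_2 sends each 3-simplex σ to the alternating sum Σ_i (−1)^i (σ with its i-th vertex removed). For instance
  ∂DGJM = GJM − DJM + DGM − DGJ.
The 11×1 boundary matrix has rank 1 and Smith normal form diag(1).

From H_k ≅ ker(∂_k) / im(∂_{k+1}) we obtain:

  H_0: rank C_0 − rank ∂_1 = 10 − 9 = 1, and the invariant factors of ∂_1 are all 1, so H_0 ≅ Z.
  H_1: rank ker ∂_1 − rank ∂_2 = (21 − 9) − 10 = 2, and the invariant factors of ∂_2 are all 1, so H_1 ≅ Z^2.
  H_2: rank ker ∂_2 − rank ∂_3 = (11 − 10) − 1 = 0, and the invariant factors of ∂_3 are all 1, so H_2 ≅ 0.
  H_3: rank ker ∂_3 − rank ∂_4 = (1 − 1) − 0 = 0, and there is no ∂_4, so H_3 ≅ 0.

H_0 = Z,  H_1 = Z^2,  H_2 = 0,  H_3 = 0.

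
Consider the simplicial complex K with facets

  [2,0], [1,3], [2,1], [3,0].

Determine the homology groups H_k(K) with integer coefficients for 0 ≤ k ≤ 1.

H_0 ≅ Z,  H_1 ≅ Z.

Order the vertices as 0 < 1 < 2 < 3. Listing each simplex with vertices in this order, K has dimension 1 with simplices:

  0-simplices (4): [0], [1], [2], [3]
  1-simplices (4): [0,2], [0,3], [1,2], [1,3]

Hence C_0 ≅ Z^4, C_1 ≅ Z^4.

The boundary map ∂_1: C_1 → C_0 is given by ∂[p,q] = [q] − [p]. For instance
  ∂[1,2] = [2] − [1].
The resulting 4×4 matrix has rank 3, and its Smith normal form has invariant factors (1,1,1).

Reading off H_k = ker ∂_k / im ∂_{k+1}:

  H_0: rank C_0 − rank ∂_1 = 4 − 3 = 1, and the invariant factors of ∂_1 are all 1, so H_0 ≅ Z.
  H_1: rank ker ∂_1 − rank ∂_2 = (4 − 3) − 0 = 1, and there is no ∂_2, so H_1 ≅ Z.

As a check, the Euler characteristic is 4 − 4 = 0, which agrees with 1 − 1 = 0.
(K is a triangulation of the circle S^1.)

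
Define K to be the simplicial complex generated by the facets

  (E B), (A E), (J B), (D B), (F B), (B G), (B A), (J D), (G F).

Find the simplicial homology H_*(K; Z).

H_0 = Z,  H_1 = Z^3.

Take the total order A < B < D < E < F < G < J on the vertex set. Then K (dimension 1) consists of the simplices:

  0-simplices (7): A, B, D, E, F, G, J
  1-simplices (9): AB, AE, BD, BE, BF, BG, BJ, DJ, FG

so the chain groups are C_0 ≅ Z^7, C_1 ≅ Z^9.

∂_1: C_1 → C_0 maps an edge to its endpoints' difference, ∂[p,q] = q − p.
As a 7×9 matrix over Z this has rank 6, with invariant factors (1,1,1,1,1,1).

Computing H_k = (kernel of ∂_k) / (image of ∂_{k+1}):

  H_0: rank C_0 − rank ∂_1 = 7 − 6 = 1, and the invariant factors of ∂_1 are all 1, so H_0 = Z.
  H_1: rank ker ∂_1 − rank ∂_2 = (9 − 6) − 0 = 3, and there is no ∂_2, so H_1 = Z^3.

As a check, the Euler characteristic is 7 − 9 = -2, which agrees with 1 − 3 = -2.
(K is a triangulation of a wedge of 3 circles.)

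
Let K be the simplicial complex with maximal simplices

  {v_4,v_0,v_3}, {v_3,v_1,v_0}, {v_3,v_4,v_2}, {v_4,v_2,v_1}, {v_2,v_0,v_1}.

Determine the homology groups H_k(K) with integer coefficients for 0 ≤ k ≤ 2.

H_0 = Z,  H_1 = Z,  H_2 = 0.

Take the total order v_0 < v_1 < v_2 < v_3 < v_4 on the vertex set. Then K (dimension 2) consists of the simplices:

  0-simplices (5): [v_0], [v_1], [v_2], [v_3], [v_4]
  1-simplices (10): [v_0,v_1], [v_0,v_2], [v_0,v_3], [v_0,v_4], [v_1,v_2], [v_1,v_3], [v_1,v_4], [v_2,v_3], [v_2,v_4], [v_3,v_4]
  2-simplices (5): [v_0,v_1,v_2], [v_0,v_1,v_3], [v_0,v_3,v_4], [v_1,v_2,v_4], [v_2,v_3,v_4]

giving chain groups C_0 ≅ Z^5, C_1 ≅ Z^10, C_2 ≅ Z^5.

Boundary ∂_1: C_1 → C_0 sends each edge [p,q] (with p < q) to q − p. For instance
  ∂[v_3,v_4] = [v_4] − [v_3].
As a 5×10 matrix over Z this has rank 4, with invariant factors (1,1,1,1).

Boundary ∂_2: C_2 → C_1 maps a triangle to the signed sum of its edges. For instance
  ∂[v_0,v_1,v_2] = [v_1,v_2] − [v_0,v_2] + [v_0,v_1],
  ∂[v_0,v_1,v_3] = [v_1,v_3] − [v_0,v_3] + [v_0,v_1].
This gives a 10×5 integer matrix of rank 5; reducing to Smith normal form yields diagonal entries (1,1,1,1,1).

From H_k ≅ ker(∂_k) / im(∂_{k+1}) we obtain:

  H_0: rank C_0 − rank ∂_1 = 5 − 4 = 1, and the invariant factors of ∂_1 are all 1, so H_0 ≅ Z.
  H_1: rank ker ∂_1 − rank ∂_2 = (10 − 4) − 5 = 1, and the invariant factors of ∂_2 are all 1, so H_1 ≅ Z.
  H_2: rank ker ∂_2 − rank ∂_3 = (5 − 5) − 0 = 0, and there is no ∂_3, so H_2 ≅ 0.

(K is a triangulation of the Möbius band.)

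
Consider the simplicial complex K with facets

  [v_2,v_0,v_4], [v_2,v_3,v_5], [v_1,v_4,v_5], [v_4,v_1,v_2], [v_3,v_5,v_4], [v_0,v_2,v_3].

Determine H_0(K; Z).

Fix the vertex order v_0 < v_1 < v_2 < v_3 < v_4 < v_5 and write every simplex with vertices in increasing order. Then dim K = 2 and the simplices of K are:

  0-simplices (6): [v_0], [v_1], [v_2], [v_3], [v_4], [v_5]
  1-simplices (12): [v_0,v_2], [v_0,v_3], [v_0,v_4], [v_1,v_2], [v_1,v_4], [v_1,v_5], [v_2,v_3], [v_2,v_4], [v_2,v_5], [v_3,v_4], [v_3,v_5], [v_4,v_5]
  2-simplices (6): [v_0,v_2,v_3], [v_0,v_2,v_4], [v_1,v_2,v_4], [v_1,v_4,v_5], [v_2,v_3,v_5], [v_3,v_4,v_5]

so the chain groups are C_0 ≅ Z^6, C_1 ≅ Z^12, C_2 ≅ Z^6.

The boundary map ∂_1: C_1 → C_0 sends each edge [p,q] (with p < q) to q − p. For instance
  ∂[v_1,v_5] = [v_5] − [v_1].
This gives a 6×12 integer matrix of rank 5; reducing to Smith normal form yields diagonal entries (1,1,1,1,1).

The boundary map ∂_2: C_2 → C_1 sends each 2-simplex [p,q,r] to [q,r] − [p,r] + [p,q]. For instance
  ∂[v_1,v_4,v_5] = [v_4,v_5] − [v_1,v_5] + [v_1,v_4],
  ∂[v_0,v_2,v_3] = [v_2,v_3] − [v_0,v_3] + [v_0,v_2].
As a 12×6 matrix over Z this has rank 6, with invariant factors (1,1,1,1,1,1).

Reading off H_k = ker ∂_k / im ∂_{k+1}:

  H_0: rank C_0 − rank ∂_1 = 6 − 5 = 1, and the invariant factors of ∂_1 are all 1, so H_0 = Z.

(K is a triangulation of the cylinder S^1 x I.)

H_0 ≅ Z.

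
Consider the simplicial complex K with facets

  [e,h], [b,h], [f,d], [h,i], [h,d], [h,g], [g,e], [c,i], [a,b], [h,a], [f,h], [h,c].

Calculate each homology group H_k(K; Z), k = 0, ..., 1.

Order the vertices as a < b < c < d < e < f < g < h < i. Listing each simplex with vertices in this order, K has dimension 1 with simplices:

  0-simplices (9): a, b, c, d, e, f, g, h, i
  1-simplices (12): ab, ah, bh, ch, ci, df, dh, eg, eh, fh, gh, hi

so the chain groups are C_0 ≅ Z^9, C_1 ≅ Z^12.

∂_1: C_1 → C_0 maps an edge to its endpoints' difference, ∂[p,q] = q − p.
This gives a 9×12 integer matrix of rank 8; reducing to Smith normal form yields diagonal entries (1,1,1,1,1,1,1,1).

Reading off H_k = ker ∂_k / im ∂_{k+1}:

  H_0: rank C_0 − rank ∂_1 = 9 − 8 = 1, and the invariant factors of ∂_1 are all 1, so H_0 = Z.
  H_1: rank ker ∂_1 − rank ∂_2 = (12 − 8) − 0 = 4, and there is no ∂_2, so H_1 = Z^4.

As a check, the Euler characteristic is 9 − 12 = -3, which agrees with 1 − 4 = -3.
(K is a triangulation of a wedge of 4 circles.)

H_0 ≅ Z,  H_1 ≅ Z^4.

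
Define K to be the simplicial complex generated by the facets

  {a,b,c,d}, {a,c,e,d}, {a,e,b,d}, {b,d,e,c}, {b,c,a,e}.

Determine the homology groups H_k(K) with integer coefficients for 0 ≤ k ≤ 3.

Order the vertices as a < b < c < d < e. Listing each simplex with vertices in this order, K has dimension 3 with simplices:

  0-simplices (5): a, b, c, d, e
  1-simplices (10): ab, ac, ad, ae, bc, bd, be, cd, ce, de
  2-simplices (10): abc, abd, abe, acd, ace, ade, bcd, bce, bde, cde
  3-simplices (5): abcd, abce, abde, acde, bcde

giving chain groups C_0 ≅ Z^5, C_1 ≅ Z^10, C_2 ≅ Z^10, C_3 ≅ Z^5.

Boundary ∂_1: C_1 → C_0 sends each edge [p,q] (with p < q) to q − p. For instance
  ∂de = e − d.
The 5×10 boundary matrix has rank 4 and Smith normal form diag(1,1,1,1).

∂_2: C_2 → C_1 sends each 2-simplex [p,q,r] to [q,r] − [p,r] + [p,q]. For instance
  ∂abd = bd − ad + ab,
  ∂ace = ce − ae + ac.
The 10×10 boundary matrix has rank 6 and Smith normal form diag(1,1,1,1,1,1).

Boundary ∂_3: C_3 → C_2 sends each 3-simplex σ to the alternating sum Σ_i (−1)^i (σ with its i-th vertex removed). For instance
  ∂bcde = cde − bde + bce − bcd,
  ∂acde = cde − ade + ace − acd.
As a 10×5 matrix over Z this has rank 4, with invariant factors (1,1,1,1).

Reading off H_k = ker ∂_k / im ∂_{k+1}:

  H_0: rank C_0 − rank ∂_1 = 5 − 4 = 1, and the invariant factors of ∂_1 are all 1, so H_0 ≅ Z.
  H_1: rank ker ∂_1 − rank ∂_2 = (10 − 4) − 6 = 0, and the invariant factors of ∂_2 are all 1, so H_1 ≅ 0.
  H_2: rank ker ∂_2 − rank ∂_3 = (10 − 6) − 4 = 0, and the invariant factors of ∂_3 are all 1, so H_2 ≅ 0.
  H_3: rank ker ∂_3 − rank ∂_4 = (5 − 4) − 0 = 1, and there is no ∂_4, so H_3 ≅ Z.

H_0 = Z,  H_1 = 0,  H_2 = 0,  H_3 = Z.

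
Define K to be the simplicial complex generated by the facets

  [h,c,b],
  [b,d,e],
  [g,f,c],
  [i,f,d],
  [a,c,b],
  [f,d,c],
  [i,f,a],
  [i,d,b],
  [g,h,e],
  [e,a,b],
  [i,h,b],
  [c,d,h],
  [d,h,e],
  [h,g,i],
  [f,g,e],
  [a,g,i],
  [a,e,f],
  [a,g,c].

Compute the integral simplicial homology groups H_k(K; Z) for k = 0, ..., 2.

Fix the vertex order a < b < c < d < e < f < g < h < i and write every simplex with vertices in increasing order. Then dim K = 2 and the simplices of K are:

  0-simplices (9): a, b, c, d, e, f, g, h, i
  1-simplices (27): ab, ac, ae, af, ag, ai, bc, bd, be, bh, bi, cd, cf, cg, ch, de, df, dh, di, ef, eg, eh, fg, fi, gh, gi, hi
  2-simplices (18): abc, abe, acg, aef, afi, agi, bch, bde, bdi, bhi, cdf, cdh, cfg, deh, dfi, efg, egh, ghi

giving chain groups C_0 ≅ Z^9, C_1 ≅ Z^27, C_2 ≅ Z^18.

∂_1: C_1 → C_0 maps an edge to its endpoints' difference, ∂[p,q] = q − p. For instance
  ∂ae = e − a.
The 9×27 boundary matrix has rank 8 and Smith normal form diag(1,1,1,1,1,1,1,1).

Boundary ∂_2: C_2 → C_1 maps a triangle to the signed sum of its edges. For instance
  ∂aef = ef − af + ae,
  ∂deh = eh − dh + de.
The 27×18 boundary matrix has rank 18 and Smith normal form diag(1,1,1,1,1,1,1,1,1,1,1,1,1,1,1,1,1,2).

From H_k ≅ ker(∂_k) / im(∂_{k+1}) we obtain:

  H_0: rank C_0 − rank ∂_1 = 9 − 8 = 1, and the invariant factors of ∂_1 are all 1, so H_0 = Z.
  H_1: rank ker ∂_1 − rank ∂_2 = (27 − 8) − 18 = 1, and ∂_2 has invariant factor 2 > 1, so H_1 = Z × Z/2.
  H_2: rank ker ∂_2 − rank ∂_3 = (18 − 18) − 0 = 0, and there is no ∂_3, so H_2 = 0.

(K is a triangulation of the Klein bottle.)

H_0 = Z,  H_1 = Z × Z/2,  H_2 = 0.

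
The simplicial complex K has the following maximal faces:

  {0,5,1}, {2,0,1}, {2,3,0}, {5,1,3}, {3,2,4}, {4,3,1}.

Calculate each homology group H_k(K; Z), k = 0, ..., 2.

H_0 ≅ Z,  H_1 ≅ Z,  H_2 = 0.

Fix the vertex order 0 < 1 < 2 < 3 < 4 < 5 and write every simplex with vertices in increasing order. Then dim K = 2 and the simplices of K are:

  0-simplices (6): [0], [1], [2], [3], [4], [5]
  1-simplices (12): [0,1], [0,2], [0,3], [0,5], [1,2], [1,3], [1,4], [1,5], [2,3], [2,4], [3,4], [3,5]
  2-simplices (6): [0,1,2], [0,1,5], [0,2,3], [1,3,4], [1,3,5], [2,3,4]

so the chain groups are C_0 ≅ Z^6, C_1 ≅ Z^12, C_2 ≅ Z^6.

The boundary map ∂_1: C_1 → C_0 maps an edge to its endpoints' difference, ∂[p,q] = q − p.
As a 6×12 matrix over Z this has rank 5, with invariant factors (1,1,1,1,1).

The boundary map ∂_2: C_2 → C_1 maps a triangle to the signed sum of its edges. For instance
  ∂[1,3,4] = [3,4] − [1,4] + [1,3],
  ∂[1,3,5] = [3,5] − [1,5] + [1,3].
The resulting 12×6 matrix has rank 6, and its Smith normal form has invariant factors (1,1,1,1,1,1).

Now H_k = ker ∂_k / im ∂_{k+1}, so:

  H_0: rank C_0 − rank ∂_1 = 6 − 5 = 1, and the invariant factors of ∂_1 are all 1, so H_0 = Z.
  H_1: rank ker ∂_1 − rank ∂_2 = (12 − 5) − 6 = 1, and the invariant factors of ∂_2 are all 1, so H_1 = Z.
  H_2: rank ker ∂_2 − rank ∂_3 = (6 − 6) − 0 = 0, and there is no ∂_3, so H_2 = 0.

As a check, the Euler characteristic is 6 − 12 + 6 = 0, which agrees with 1 − 1 + 0 = 0.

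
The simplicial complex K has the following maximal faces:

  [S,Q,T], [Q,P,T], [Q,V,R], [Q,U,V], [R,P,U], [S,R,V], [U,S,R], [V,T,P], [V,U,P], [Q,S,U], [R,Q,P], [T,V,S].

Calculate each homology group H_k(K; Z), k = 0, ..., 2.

H_0 = Z,  H_1 = Z_2,  H_2 = 0.

Order the vertices as P < Q < R < S < T < U < V. Listing each simplex with vertices in this order, K has dimension 2 with simplices:

  0-simplices (7): P, Q, R, S, T, U, V
  1-simplices (18): PQ, PR, PT, PU, PV, QR, QS, QT, QU, QV, RS, RU, RV, ST, SU, SV, TV, UV
  2-simplices (12): PQR, PQT, PRU, PTV, PUV, QRV, QST, QSU, QUV, RSU, RSV, STV

Hence C_0 ≅ Z^7, C_1 ≅ Z^18, C_2 ≅ Z^12.

Boundary ∂_1: C_1 → C_0 is given by ∂[p,q] = [q] − [p]. For instance
  ∂RU = U − R.
The 7×18 boundary matrix has rank 6 and Smith normal form diag(1,1,1,1,1,1).

The boundary map ∂_2: C_2 → C_1 maps a triangle to the signed sum of its edges. For instance
  ∂QSU = SU − QU + QS,
  ∂QRV = RV − QV + QR.
This gives a 18×12 integer matrix of rank 12; reducing to Smith normal form yields diagonal entries (1,1,1,1,1,1,1,1,1,1,1,2).

Computing H_k = (kernel of ∂_k) / (image of ∂_{k+1}):

  H_0: rank C_0 − rank ∂_1 = 7 − 6 = 1, and the invariant factors of ∂_1 are all 1, so H_0 ≅ Z.
  H_1: rank ker ∂_1 − rank ∂_2 = (18 − 6) − 12 = 0, and ∂_2 has invariant factor 2 > 1, so H_1 ≅ Z_2.
  H_2: rank ker ∂_2 − rank ∂_3 = (12 − 12) − 0 = 0, and there is no ∂_3, so H_2 ≅ 0.

As a check, the Euler characteristic is 7 − 18 + 12 = 1, which agrees with 1 − 0 + 0 = 1.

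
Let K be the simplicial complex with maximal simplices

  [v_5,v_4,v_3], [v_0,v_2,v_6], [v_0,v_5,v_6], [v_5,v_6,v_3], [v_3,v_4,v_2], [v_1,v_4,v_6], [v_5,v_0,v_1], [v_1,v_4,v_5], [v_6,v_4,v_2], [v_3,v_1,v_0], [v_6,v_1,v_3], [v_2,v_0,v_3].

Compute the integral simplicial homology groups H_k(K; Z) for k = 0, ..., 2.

H_0 ≅ Z,  H_1 ≅ Z/2,  H_2 = 0.

Fix the vertex order v_0 < v_1 < v_2 < v_3 < v_4 < v_5 < v_6 and write every simplex with vertices in increasing order. Then dim K = 2 and the simplices of K are:

  0-simplices (7): [v_0], [v_1], [v_2], [v_3], [v_4], [v_5], [v_6]
  1-simplices (18): (18 of them)
  2-simplices (12): (12 of them)

so the chain groups are C_0 ≅ Z^7, C_1 ≅ Z^18, C_2 ≅ Z^12.

The boundary map ∂_1: C_1 → C_0 sends each edge [p,q] (with p < q) to q − p.
As a 7×18 matrix over Z this has rank 6, with invariant factors (1,1,1,1,1,1).

The boundary map ∂_2: C_2 → C_1 acts by ∂[p,q,r] = [q,r] − [p,r] + [p,q]. For instance
  ∂[v_0,v_5,v_6] = [v_5,v_6] − [v_0,v_6] + [v_0,v_5],
  ∂[v_0,v_2,v_3] = [v_2,v_3] − [v_0,v_3] + [v_0,v_2].
The resulting 18×12 matrix has rank 12, and its Smith normal form has invariant factors (1,1,1,1,1,1,1,1,1,1,1,2).

Computing H_k = (kernel of ∂_k) / (image of ∂_{k+1}):

  H_0: rank C_0 − rank ∂_1 = 7 − 6 = 1, and the invariant factors of ∂_1 are all 1, so H_0 = Z.
  H_1: rank ker ∂_1 − rank ∂_2 = (18 − 6) − 12 = 0, and ∂_2 has invariant factor 2 > 1, so H_1 = Z/2.
  H_2: rank ker ∂_2 − rank ∂_3 = (12 − 12) − 0 = 0, and there is no ∂_3, so H_2 = 0.

As a check, the Euler characteristic is 7 − 18 + 12 = 1, which agrees with 1 − 0 + 0 = 1.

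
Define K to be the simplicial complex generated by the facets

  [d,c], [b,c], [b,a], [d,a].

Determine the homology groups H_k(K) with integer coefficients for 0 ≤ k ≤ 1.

H_0 = Z,  H_1 = Z.

Take the total order a < b < c < d on the vertex set. Then K (dimension 1) consists of the simplices:

  0-simplices (4): a, b, c, d
  1-simplices (4): ab, ad, bc, cd

so the chain groups are C_0 ≅ Z^4, C_1 ≅ Z^4.

∂_1: C_1 → C_0 maps an edge to its endpoints' difference, ∂[p,q] = q − p.
The resulting 4×4 matrix has rank 3, and its Smith normal form has invariant factors (1,1,1).

From H_k ≅ ker(∂_k) / im(∂_{k+1}) we obtain:

  H_0: rank C_0 − rank ∂_1 = 4 − 3 = 1, and the invariant factors of ∂_1 are all 1, so H_0 = Z.
  H_1: rank ker ∂_1 − rank ∂_2 = (4 − 3) − 0 = 1, and there is no ∂_2, so H_1 = Z.

As a check, the Euler characteristic is 4 − 4 = 0, which agrees with 1 − 1 = 0.
(K is a triangulation of the circle S^1.)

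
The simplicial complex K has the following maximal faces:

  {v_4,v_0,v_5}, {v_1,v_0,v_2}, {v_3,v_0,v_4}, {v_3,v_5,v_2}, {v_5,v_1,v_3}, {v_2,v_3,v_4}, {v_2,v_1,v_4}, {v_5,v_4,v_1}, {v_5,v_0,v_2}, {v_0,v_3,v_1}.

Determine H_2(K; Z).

H_2 = 0.

Order the vertices as v_0 < v_1 < v_2 < v_3 < v_4 < v_5. Listing each simplex with vertices in this order, K has dimension 2 with simplices:

  0-simplices (6): [v_0], [v_1], [v_2], [v_3], [v_4], [v_5]
  1-simplices (15): (15 of them)
  2-simplices (10): [v_0,v_1,v_2], [v_0,v_1,v_3], [v_0,v_2,v_5], [v_0,v_3,v_4], [v_0,v_4,v_5], [v_1,v_2,v_4], [v_1,v_3,v_5], [v_1,v_4,v_5], [v_2,v_3,v_4], [v_2,v_3,v_5]

so the chain groups are C_0 ≅ Z^6, C_1 ≅ Z^15, C_2 ≅ Z^10.

Boundary ∂_1: C_1 → C_0 is given by ∂[p,q] = [q] − [p].
The 6×15 boundary matrix has rank 5 and Smith normal form diag(1,1,1,1,1).

∂_2: C_2 → C_1 sends each 2-simplex [p,q,r] to [q,r] − [p,r] + [p,q]. For instance
  ∂[v_2,v_3,v_4] = [v_3,v_4] − [v_2,v_4] + [v_2,v_3],
  ∂[v_0,v_1,v_3] = [v_1,v_3] − [v_0,v_3] + [v_0,v_1].
The resulting 15×10 matrix has rank 10, and its Smith normal form has invariant factors (1,1,1,1,1,1,1,1,1,2).

Now H_k = ker ∂_k / im ∂_{k+1}, so:

  H_2: rank ker ∂_2 − rank ∂_3 = (10 − 10) − 0 = 0, and there is no ∂_3, so H_2 = 0.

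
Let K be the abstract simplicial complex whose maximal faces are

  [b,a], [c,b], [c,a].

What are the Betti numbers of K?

Fix the vertex order a < b < c and write every simplex with vertices in increasing order. Then dim K = 1 and the simplices of K are:

  0-simplices (3): a, b, c
  1-simplices (3): ab, ac, bc

giving chain groups C_0 ≅ Z^3, C_1 ≅ Z^3.

∂_1: C_1 → C_0 sends each edge [p,q] (with p < q) to q − p.
The 3×3 boundary matrix has rank 2 and Smith normal form diag(1,1).

Computing H_k = (kernel of ∂_k) / (image of ∂_{k+1}):

  H_0: rank C_0 − rank ∂_1 = 3 − 2 = 1, and the invariant factors of ∂_1 are all 1, so H_0 ≅ Z.
  H_1: rank ker ∂_1 − rank ∂_2 = (3 − 2) − 0 = 1, and there is no ∂_2, so H_1 ≅ Z.

(K is a triangulation of the circle S^1.)

Hence the Betti numbers are b_0 = 1, b_1 = 1.

b_0 = 1, b_1 = 1.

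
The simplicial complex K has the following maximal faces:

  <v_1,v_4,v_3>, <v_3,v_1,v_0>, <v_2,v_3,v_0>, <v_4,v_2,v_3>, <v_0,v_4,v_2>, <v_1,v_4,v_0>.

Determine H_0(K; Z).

H_0 ≅ Z.

Order the vertices as v_0 < v_1 < v_2 < v_3 < v_4. Listing each simplex with vertices in this order, K has dimension 2 with simplices:

  0-simplices (5): [v_0], [v_1], [v_2], [v_3], [v_4]
  1-simplices (9): [v_0,v_1], [v_0,v_2], [v_0,v_3], [v_0,v_4], [v_1,v_3], [v_1,v_4], [v_2,v_3], [v_2,v_4], [v_3,v_4]
  2-simplices (6): [v_0,v_1,v_3], [v_0,v_1,v_4], [v_0,v_2,v_3], [v_0,v_2,v_4], [v_1,v_3,v_4], [v_2,v_3,v_4]

Hence C_0 ≅ Z^5, C_1 ≅ Z^9, C_2 ≅ Z^6.

Boundary ∂_1: C_1 → C_0 sends each edge [p,q] (with p < q) to q − p.
The 5×9 boundary matrix has rank 4 and Smith normal form diag(1,1,1,1).

Boundary ∂_2: C_2 → C_1 maps a triangle to the signed sum of its edges. For instance
  ∂[v_2,v_3,v_4] = [v_3,v_4] − [v_2,v_4] + [v_2,v_3],
  ∂[v_0,v_2,v_4] = [v_2,v_4] − [v_0,v_4] + [v_0,v_2].
The 9×6 boundary matrix has rank 5 and Smith normal form diag(1,1,1,1,1).

Now H_k = ker ∂_k / im ∂_{k+1}, so:

  H_0: rank C_0 − rank ∂_1 = 5 − 4 = 1, and the invariant factors of ∂_1 are all 1, so H_0 = Z.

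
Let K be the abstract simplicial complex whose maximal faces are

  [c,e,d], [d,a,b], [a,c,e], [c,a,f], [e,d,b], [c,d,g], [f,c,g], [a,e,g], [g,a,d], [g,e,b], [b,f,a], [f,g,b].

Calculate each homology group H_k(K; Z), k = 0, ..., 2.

Take the total order a < b < c < d < e < f < g on the vertex set. Then K (dimension 2) consists of the simplices:

  0-simplices (7): a, b, c, d, e, f, g
  1-simplices (18): ab, ac, ad, ae, af, ag, bd, be, bf, bg, cd, ce, cf, cg, de, dg, eg, fg
  2-simplices (12): abd, abf, ace, acf, adg, aeg, bde, beg, bfg, cde, cdg, cfg

Hence C_0 ≅ Z^7, C_1 ≅ Z^18, C_2 ≅ Z^12.

Boundary ∂_1: C_1 → C_0 maps an edge to its endpoints' difference, ∂[p,q] = q − p. For instance
  ∂bd = d − b.
As a 7×18 matrix over Z this has rank 6, with invariant factors (1,1,1,1,1,1).

Boundary ∂_2: C_2 → C_1 acts by ∂[p,q,r] = [q,r] − [p,r] + [p,q]. For instance
  ∂bde = de − be + bd,
  ∂abd = bd − ad + ab.
The resulting 18×12 matrix has rank 12, and its Smith normal form has invariant factors (1,1,1,1,1,1,1,1,1,1,1,2).

From H_k ≅ ker(∂_k) / im(∂_{k+1}) we obtain:

  H_0: rank C_0 − rank ∂_1 = 7 − 6 = 1, and the invariant factors of ∂_1 are all 1, so H_0 = Z.
  H_1: rank ker ∂_1 − rank ∂_2 = (18 − 6) − 12 = 0, and ∂_2 has invariant factor 2 > 1, so H_1 = Z/2.
  H_2: rank ker ∂_2 − rank ∂_3 = (12 − 12) − 0 = 0, and there is no ∂_3, so H_2 = 0.

As a check, the Euler characteristic is 7 − 18 + 12 = 1, which agrees with 1 − 0 + 0 = 1.
(K is a triangulation of the real projective plane RP^2.)

H_0 = Z,  H_1 = Z/2,  H_2 = 0.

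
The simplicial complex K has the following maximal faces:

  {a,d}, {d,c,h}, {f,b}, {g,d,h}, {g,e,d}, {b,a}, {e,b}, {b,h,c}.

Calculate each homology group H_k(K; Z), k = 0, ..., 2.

H_0 ≅ Z,  H_1 ≅ Z^2,  H_2 = 0.

Fix the vertex order a < b < c < d < e < f < g < h and write every simplex with vertices in increasing order. Then dim K = 2 and the simplices of K are:

  0-simplices (8): a, b, c, d, e, f, g, h
  1-simplices (13): ab, ad, bc, be, bf, bh, cd, ch, de, dg, dh, eg, gh
  2-simplices (4): bch, cdh, deg, dgh

so the chain groups are C_0 ≅ Z^8, C_1 ≅ Z^13, C_2 ≅ Z^4.

The boundary map ∂_1: C_1 → C_0 maps an edge to its endpoints' difference, ∂[p,q] = q − p. For instance
  ∂ad = d − a.
The 8×13 boundary matrix has rank 7 and Smith normal form diag(1,1,1,1,1,1,1).

The boundary map ∂_2: C_2 → C_1 sends each 2-simplex [p,q,r] to [q,r] − [p,r] + [p,q]. For instance
  ∂cdh = dh − ch + cd,
  ∂bch = ch − bh + bc.
As a 13×4 matrix over Z this has rank 4, with invariant factors (1,1,1,1).

Reading off H_k = ker ∂_k / im ∂_{k+1}:

  H_0: rank C_0 − rank ∂_1 = 8 − 7 = 1, and the invariant factors of ∂_1 are all 1, so H_0 = Z.
  H_1: rank ker ∂_1 − rank ∂_2 = (13 − 7) − 4 = 2, and the invariant factors of ∂_2 are all 1, so H_1 = Z^2.
  H_2: rank ker ∂_2 − rank ∂_3 = (4 − 4) − 0 = 0, and there is no ∂_3, so H_2 = 0.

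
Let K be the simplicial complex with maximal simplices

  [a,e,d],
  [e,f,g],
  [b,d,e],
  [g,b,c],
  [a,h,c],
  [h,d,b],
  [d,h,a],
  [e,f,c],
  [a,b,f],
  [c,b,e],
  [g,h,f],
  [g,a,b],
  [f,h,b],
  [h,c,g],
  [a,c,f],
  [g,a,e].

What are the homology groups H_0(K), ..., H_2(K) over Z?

H_0 = Z,  H_1 = Z^2,  H_2 = Z.

We work with the vertex ordering a < b < c < d < e < f < g < h. The simplices of K, each written with vertices in increasing order, are:

  0-simplices (8): a, b, c, d, e, f, g, h
  1-simplices (24): ab, ac, ad, ae, af, ag, ah, bc, bd, be, bf, bg, bh, ce, cf, cg, ch, de, dh, ef, eg, fg, fh, gh
  2-simplices (16): abf, abg, acf, ach, ade, adh, aeg, bce, bcg, bde, bdh, bfh, cef, cgh, efg, fgh

Hence C_0 ≅ Z^8, C_1 ≅ Z^24, C_2 ≅ Z^16.

The boundary map ∂_1: C_1 → C_0 sends each edge [p,q] (with p < q) to q − p. For instance
  ∂fh = h − f.
This gives a 8×24 integer matrix of rank 7; reducing to Smith normal form yields diagonal entries (1,1,1,1,1,1,1).

∂_2: C_2 → C_1 maps a triangle to the signed sum of its edges. For instance
  ∂ach = ch − ah + ac,
  ∂cef = ef − cf + ce.
This gives a 24×16 integer matrix of rank 15; reducing to Smith normal form yields diagonal entries (1,1,1,1,1,1,1,1,1,1,1,1,1,1,1).

Reading off H_k = ker ∂_k / im ∂_{k+1}:

  H_0: rank C_0 − rank ∂_1 = 8 − 7 = 1, and the invariant factors of ∂_1 are all 1, so H_0 ≅ Z.
  H_1: rank ker ∂_1 − rank ∂_2 = (24 − 7) − 15 = 2, and the invariant factors of ∂_2 are all 1, so H_1 ≅ Z^2.
  H_2: rank ker ∂_2 − rank ∂_3 = (16 − 15) − 0 = 1, and there is no ∂_3, so H_2 ≅ Z.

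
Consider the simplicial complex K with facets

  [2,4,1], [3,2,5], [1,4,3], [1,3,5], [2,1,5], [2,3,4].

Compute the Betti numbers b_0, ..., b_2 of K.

Take the total order 1 < 2 < 3 < 4 < 5 on the vertex set. Then K (dimension 2) consists of the simplices:

  0-simplices (5): [1], [2], [3], [4], [5]
  1-simplices (9): [1,2], [1,3], [1,4], [1,5], [2,3], [2,4], [2,5], [3,4], [3,5]
  2-simplices (6): [1,2,4], [1,2,5], [1,3,4], [1,3,5], [2,3,4], [2,3,5]

giving chain groups C_0 ≅ Z^5, C_1 ≅ Z^9, C_2 ≅ Z^6.

Boundary ∂_1: C_1 → C_0 maps an edge to its endpoints' difference, ∂[p,q] = q − p. For instance
  ∂[1,4] = [4] − [1].
The resulting 5×9 matrix has rank 4, and its Smith normal form has invariant factors (1,1,1,1).

∂_2: C_2 → C_1 acts by ∂[p,q,r] = [q,r] − [p,r] + [p,q]. For instance
  ∂[2,3,5] = [3,5] − [2,5] + [2,3],
  ∂[2,3,4] = [3,4] − [2,4] + [2,3].
The resulting 9×6 matrix has rank 5, and its Smith normal form has invariant factors (1,1,1,1,1).

Computing H_k = (kernel of ∂_k) / (image of ∂_{k+1}):

  H_0: rank C_0 − rank ∂_1 = 5 − 4 = 1, and the invariant factors of ∂_1 are all 1, so H_0 ≅ Z.
  H_1: rank ker ∂_1 − rank ∂_2 = (9 − 4) − 5 = 0, and the invariant factors of ∂_2 are all 1, so H_1 ≅ 0.
  H_2: rank ker ∂_2 − rank ∂_3 = (6 − 5) − 0 = 1, and there is no ∂_3, so H_2 ≅ Z.

Hence the Betti numbers are b_0 = 1, b_1 = 0, b_2 = 1.

b_0 = 1, b_1 = 0, b_2 = 1.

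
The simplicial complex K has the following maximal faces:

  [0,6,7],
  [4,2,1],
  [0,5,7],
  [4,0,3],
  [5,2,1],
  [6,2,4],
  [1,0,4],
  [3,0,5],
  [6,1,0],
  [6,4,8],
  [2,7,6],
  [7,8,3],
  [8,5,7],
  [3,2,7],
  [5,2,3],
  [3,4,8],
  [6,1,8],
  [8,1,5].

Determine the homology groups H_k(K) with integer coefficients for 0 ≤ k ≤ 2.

H_0 = Z,  H_1 = Z ⊕ Z/2,  H_2 = 0.

Take the total order 0 < 1 < 2 < 3 < 4 < 5 < 6 < 7 < 8 on the vertex set. Then K (dimension 2) consists of the simplices:

  0-simplices (9): [0], [1], [2], [3], [4], [5], [6], [7], [8]
  1-simplices (27): (27 of them)
  2-simplices (18): [0,1,4], [0,1,6], [0,3,4], [0,3,5], [0,5,7], [0,6,7], [1,2,4], [1,2,5], [1,5,8], [1,6,8], [2,3,5], [2,3,7], [2,4,6], [2,6,7], [3,4,8], [3,7,8], [4,6,8], [5,7,8]

giving chain groups C_0 ≅ Z^9, C_1 ≅ Z^27, C_2 ≅ Z^18.

∂_1: C_1 → C_0 sends each edge [p,q] (with p < q) to q − p. For instance
  ∂[2,6] = [6] − [2].
The resulting 9×27 matrix has rank 8, and its Smith normal form has invariant factors (1,1,1,1,1,1,1,1).

Boundary ∂_2: C_2 → C_1 maps a triangle to the signed sum of its edges. For instance
  ∂[0,1,4] = [1,4] − [0,4] + [0,1],
  ∂[0,6,7] = [6,7] − [0,7] + [0,6].
This gives a 27×18 integer matrix of rank 18; reducing to Smith normal form yields diagonal entries (1,1,1,1,1,1,1,1,1,1,1,1,1,1,1,1,1,2).

Computing H_k = (kernel of ∂_k) / (image of ∂_{k+1}):

  H_0: rank C_0 − rank ∂_1 = 9 − 8 = 1, and the invariant factors of ∂_1 are all 1, so H_0 ≅ Z.
  H_1: rank ker ∂_1 − rank ∂_2 = (27 − 8) − 18 = 1, and ∂_2 has invariant factor 2 > 1, so H_1 ≅ Z ⊕ Z/2.
  H_2: rank ker ∂_2 − rank ∂_3 = (18 − 18) − 0 = 0, and there is no ∂_3, so H_2 ≅ 0.

(K is a triangulation of the Klein bottle.)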